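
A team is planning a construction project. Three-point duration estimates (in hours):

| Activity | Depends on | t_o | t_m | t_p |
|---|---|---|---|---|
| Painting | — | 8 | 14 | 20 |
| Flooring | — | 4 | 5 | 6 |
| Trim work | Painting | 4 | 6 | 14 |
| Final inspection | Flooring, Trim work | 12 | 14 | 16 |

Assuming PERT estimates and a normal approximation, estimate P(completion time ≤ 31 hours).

te_Painting = (8 + 4·14 + 20)/6 = 84/6 = 14; σ²_Painting = ((20−8)/6)² = 4.000
te_Flooring = (4 + 4·5 + 6)/6 = 30/6 = 5; σ²_Flooring = ((6−4)/6)² = 0.111
te_Trim work = (4 + 4·6 + 14)/6 = 42/6 = 7; σ²_Trim work = ((14−4)/6)² = 2.778
te_Final inspection = (12 + 4·14 + 16)/6 = 84/6 = 14; σ²_Final inspection = ((16−12)/6)² = 0.444

Forward pass:
ES_Painting = 0; EF_Painting = 14
ES_Flooring = 0; EF_Flooring = 5
ES_Trim work = 14; EF_Trim work = 14+7 = 21
ES_Final inspection = max(EF_Flooring=5, EF_Trim work=21) = 21; EF_Final inspection = 21+14 = 35
Expected project duration μ = 35 hours. Critical path: Painting → Trim work → Final inspection.

Variance along critical path = 4.000 + 2.778 + 0.444 = 7.222; σ = √7.222 = 2.687 hours.
Z = (31 − 35) / 2.687 = -1.488
P(T ≤ 31) = Φ(-1.488) ≈ 0.068

0.068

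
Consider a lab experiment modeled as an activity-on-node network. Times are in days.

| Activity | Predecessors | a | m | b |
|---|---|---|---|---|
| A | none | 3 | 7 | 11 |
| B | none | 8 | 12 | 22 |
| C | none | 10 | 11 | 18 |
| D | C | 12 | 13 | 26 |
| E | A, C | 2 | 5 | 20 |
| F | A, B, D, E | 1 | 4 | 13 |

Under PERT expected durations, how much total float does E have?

8 days

te_A = (3 + 4·7 + 11)/6 = 42/6 = 7
te_B = (8 + 4·12 + 22)/6 = 78/6 = 13
te_C = (10 + 4·11 + 18)/6 = 72/6 = 12
te_D = (12 + 4·13 + 26)/6 = 90/6 = 15
te_E = (2 + 4·5 + 20)/6 = 42/6 = 7
te_F = (1 + 4·4 + 13)/6 = 30/6 = 5

Forward pass:
ES_A = 0; EF_A = 7
ES_B = 0; EF_B = 13
ES_C = 0; EF_C = 12
ES_D = 12; EF_D = 12+15 = 27
ES_E = max(EF_A=7, EF_C=12) = 12; EF_E = 12+7 = 19
ES_F = max(EF_A=7, EF_B=13, EF_D=27, EF_E=19) = 27; EF_F = 27+5 = 32
Expected project duration μ = 32 days. Critical path: C → D → F.

Backward pass:
LF_F = 32; LS_F = 32−5 = 27
LF_E = LS_F = 27; LS_E = 27−7 = 20
LF_D = LS_F = 27; LS_D = 27−15 = 12
LF_C = min(LS_D=12, LS_E=20) = 12; LS_C = 12−12 = 0
LF_B = LS_F = 27; LS_B = 27−13 = 14
LF_A = min(LS_E=20, LS_F=27) = 20; LS_A = 20−7 = 13
Slack_E = LS_E − ES_E = 20 − 12 = 8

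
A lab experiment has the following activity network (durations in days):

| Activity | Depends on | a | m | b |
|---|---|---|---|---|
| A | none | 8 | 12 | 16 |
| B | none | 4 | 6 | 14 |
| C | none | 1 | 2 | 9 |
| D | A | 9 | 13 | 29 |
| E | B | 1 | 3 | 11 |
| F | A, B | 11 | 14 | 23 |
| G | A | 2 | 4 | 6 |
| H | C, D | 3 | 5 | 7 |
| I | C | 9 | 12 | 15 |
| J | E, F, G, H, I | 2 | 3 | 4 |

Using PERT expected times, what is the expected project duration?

35 days

te_A = (8 + 4·12 + 16)/6 = 72/6 = 12
te_B = (4 + 4·6 + 14)/6 = 42/6 = 7
te_C = (1 + 4·2 + 9)/6 = 18/6 = 3
te_D = (9 + 4·13 + 29)/6 = 90/6 = 15
te_E = (1 + 4·3 + 11)/6 = 24/6 = 4
te_F = (11 + 4·14 + 23)/6 = 90/6 = 15
te_G = (2 + 4·4 + 6)/6 = 24/6 = 4
te_H = (3 + 4·5 + 7)/6 = 30/6 = 5
te_I = (9 + 4·12 + 15)/6 = 72/6 = 12
te_J = (2 + 4·3 + 4)/6 = 18/6 = 3

Forward pass:
ES_A = 0; EF_A = 12
ES_B = 0; EF_B = 7
ES_C = 0; EF_C = 3
ES_D = 12; EF_D = 12+15 = 27
ES_E = 7; EF_E = 7+4 = 11
ES_F = max(EF_A=12, EF_B=7) = 12; EF_F = 12+15 = 27
ES_G = 12; EF_G = 12+4 = 16
ES_H = max(EF_C=3, EF_D=27) = 27; EF_H = 27+5 = 32
ES_I = 3; EF_I = 3+12 = 15
ES_J = max(EF_E=11, EF_F=27, EF_G=16, EF_H=32, EF_I=15) = 32; EF_J = 32+3 = 35
Expected project duration μ = 35 days. Critical path: A → D → H → J.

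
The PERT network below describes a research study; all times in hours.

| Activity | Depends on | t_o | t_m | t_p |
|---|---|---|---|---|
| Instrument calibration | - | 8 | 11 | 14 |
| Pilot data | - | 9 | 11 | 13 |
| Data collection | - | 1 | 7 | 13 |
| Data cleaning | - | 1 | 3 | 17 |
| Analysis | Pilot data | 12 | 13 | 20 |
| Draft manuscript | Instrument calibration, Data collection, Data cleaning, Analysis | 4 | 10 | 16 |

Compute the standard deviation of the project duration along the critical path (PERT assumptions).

2.49 hours

te_Instrument calibration = (8 + 4·11 + 14)/6 = 66/6 = 11; σ²_Instrument calibration = ((14−8)/6)² = 1.000
te_Pilot data = (9 + 4·11 + 13)/6 = 66/6 = 11; σ²_Pilot data = ((13−9)/6)² = 0.444
te_Data collection = (1 + 4·7 + 13)/6 = 42/6 = 7; σ²_Data collection = ((13−1)/6)² = 4.000
te_Data cleaning = (1 + 4·3 + 17)/6 = 30/6 = 5; σ²_Data cleaning = ((17−1)/6)² = 7.111
te_Analysis = (12 + 4·13 + 20)/6 = 84/6 = 14; σ²_Analysis = ((20−12)/6)² = 1.778
te_Draft manuscript = (4 + 4·10 + 16)/6 = 60/6 = 10; σ²_Draft manuscript = ((16−4)/6)² = 4.000

Forward pass:
ES_Instrument calibration = 0; EF_Instrument calibration = 11
ES_Pilot data = 0; EF_Pilot data = 11
ES_Data collection = 0; EF_Data collection = 7
ES_Data cleaning = 0; EF_Data cleaning = 5
ES_Analysis = 11; EF_Analysis = 11+14 = 25
ES_Draft manuscript = max(EF_Instrument calibration=11, EF_Data collection=7, EF_Data cleaning=5, EF_Analysis=25) = 25; EF_Draft manuscript = 25+10 = 35
Expected project duration μ = 35 hours. Critical path: Pilot data → Analysis → Draft manuscript.

Variance along critical path = 0.444 + 1.778 + 4.000 = 6.222
σ = √6.222 = 2.494 hours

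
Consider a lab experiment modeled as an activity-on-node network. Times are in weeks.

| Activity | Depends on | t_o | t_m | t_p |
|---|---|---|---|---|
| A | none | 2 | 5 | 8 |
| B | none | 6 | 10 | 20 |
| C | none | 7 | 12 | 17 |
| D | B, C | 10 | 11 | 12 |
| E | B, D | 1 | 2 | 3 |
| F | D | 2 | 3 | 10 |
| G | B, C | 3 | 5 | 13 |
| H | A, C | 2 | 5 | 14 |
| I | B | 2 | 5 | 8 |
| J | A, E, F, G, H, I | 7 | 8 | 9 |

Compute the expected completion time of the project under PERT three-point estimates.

te_A = (2 + 4·5 + 8)/6 = 30/6 = 5
te_B = (6 + 4·10 + 20)/6 = 66/6 = 11
te_C = (7 + 4·12 + 17)/6 = 72/6 = 12
te_D = (10 + 4·11 + 12)/6 = 66/6 = 11
te_E = (1 + 4·2 + 3)/6 = 12/6 = 2
te_F = (2 + 4·3 + 10)/6 = 24/6 = 4
te_G = (3 + 4·5 + 13)/6 = 36/6 = 6
te_H = (2 + 4·5 + 14)/6 = 36/6 = 6
te_I = (2 + 4·5 + 8)/6 = 30/6 = 5
te_J = (7 + 4·8 + 9)/6 = 48/6 = 8

Forward pass:
ES_A = 0; EF_A = 5
ES_B = 0; EF_B = 11
ES_C = 0; EF_C = 12
ES_D = max(EF_B=11, EF_C=12) = 12; EF_D = 12+11 = 23
ES_E = max(EF_B=11, EF_D=23) = 23; EF_E = 23+2 = 25
ES_F = 23; EF_F = 23+4 = 27
ES_G = max(EF_B=11, EF_C=12) = 12; EF_G = 12+6 = 18
ES_H = max(EF_A=5, EF_C=12) = 12; EF_H = 12+6 = 18
ES_I = 11; EF_I = 11+5 = 16
ES_J = max(EF_A=5, EF_E=25, EF_F=27, EF_G=18, EF_H=18, EF_I=16) = 27; EF_J = 27+8 = 35
Expected project duration μ = 35 weeks. Critical path: C → D → F → J.

35 weeks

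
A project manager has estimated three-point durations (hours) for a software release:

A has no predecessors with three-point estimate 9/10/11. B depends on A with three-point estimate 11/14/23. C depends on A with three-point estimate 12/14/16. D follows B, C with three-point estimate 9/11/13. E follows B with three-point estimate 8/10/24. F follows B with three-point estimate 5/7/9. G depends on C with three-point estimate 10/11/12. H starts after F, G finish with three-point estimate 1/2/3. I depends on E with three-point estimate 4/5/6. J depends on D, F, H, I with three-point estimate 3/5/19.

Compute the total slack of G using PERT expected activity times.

te_A = (9 + 4·10 + 11)/6 = 60/6 = 10
te_B = (11 + 4·14 + 23)/6 = 90/6 = 15
te_C = (12 + 4·14 + 16)/6 = 84/6 = 14
te_D = (9 + 4·11 + 13)/6 = 66/6 = 11
te_E = (8 + 4·10 + 24)/6 = 72/6 = 12
te_F = (5 + 4·7 + 9)/6 = 42/6 = 7
te_G = (10 + 4·11 + 12)/6 = 66/6 = 11
te_H = (1 + 4·2 + 3)/6 = 12/6 = 2
te_I = (4 + 4·5 + 6)/6 = 30/6 = 5
te_J = (3 + 4·5 + 19)/6 = 42/6 = 7

Forward pass:
ES_A = 0; EF_A = 10
ES_B = 10; EF_B = 10+15 = 25
ES_C = 10; EF_C = 10+14 = 24
ES_D = max(EF_B=25, EF_C=24) = 25; EF_D = 25+11 = 36
ES_E = 25; EF_E = 25+12 = 37
ES_F = 25; EF_F = 25+7 = 32
ES_G = 24; EF_G = 24+11 = 35
ES_H = max(EF_F=32, EF_G=35) = 35; EF_H = 35+2 = 37
ES_I = 37; EF_I = 37+5 = 42
ES_J = max(EF_D=36, EF_F=32, EF_H=37, EF_I=42) = 42; EF_J = 42+7 = 49
Expected project duration μ = 49 hours. Critical path: A → B → E → I → J.

Backward pass:
LF_J = 49; LS_J = 49−7 = 42
LF_I = LS_J = 42; LS_I = 42−5 = 37
LF_H = LS_J = 42; LS_H = 42−2 = 40
LF_G = LS_H = 40; LS_G = 40−11 = 29
LF_F = min(LS_H=40, LS_J=42) = 40; LS_F = 40−7 = 33
LF_E = LS_I = 37; LS_E = 37−12 = 25
LF_D = LS_J = 42; LS_D = 42−11 = 31
LF_C = min(LS_D=31, LS_G=29) = 29; LS_C = 29−14 = 15
LF_B = min(LS_D=31, LS_E=25, LS_F=33) = 25; LS_B = 25−15 = 10
LF_A = min(LS_B=10, LS_C=15) = 10; LS_A = 10−10 = 0
Slack_G = LS_G − ES_G = 29 − 24 = 5

5 hours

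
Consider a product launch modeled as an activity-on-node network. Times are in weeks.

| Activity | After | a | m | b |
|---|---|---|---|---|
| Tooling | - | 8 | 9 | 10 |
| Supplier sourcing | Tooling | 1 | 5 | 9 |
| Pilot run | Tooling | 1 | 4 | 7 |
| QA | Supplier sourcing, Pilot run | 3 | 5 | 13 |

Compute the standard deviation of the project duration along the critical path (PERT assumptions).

2.16 weeks

te_Tooling = (8 + 4·9 + 10)/6 = 54/6 = 9; σ²_Tooling = ((10−8)/6)² = 0.111
te_Supplier sourcing = (1 + 4·5 + 9)/6 = 30/6 = 5; σ²_Supplier sourcing = ((9−1)/6)² = 1.778
te_Pilot run = (1 + 4·4 + 7)/6 = 24/6 = 4; σ²_Pilot run = ((7−1)/6)² = 1.000
te_QA = (3 + 4·5 + 13)/6 = 36/6 = 6; σ²_QA = ((13−3)/6)² = 2.778

Forward pass:
ES_Tooling = 0; EF_Tooling = 9
ES_Supplier sourcing = 9; EF_Supplier sourcing = 9+5 = 14
ES_Pilot run = 9; EF_Pilot run = 9+4 = 13
ES_QA = max(EF_Supplier sourcing=14, EF_Pilot run=13) = 14; EF_QA = 14+6 = 20
Expected project duration μ = 20 weeks. Critical path: Tooling → Supplier sourcing → QA.

Variance along critical path = 0.111 + 1.778 + 2.778 = 4.667
σ = √4.667 = 2.160 weeks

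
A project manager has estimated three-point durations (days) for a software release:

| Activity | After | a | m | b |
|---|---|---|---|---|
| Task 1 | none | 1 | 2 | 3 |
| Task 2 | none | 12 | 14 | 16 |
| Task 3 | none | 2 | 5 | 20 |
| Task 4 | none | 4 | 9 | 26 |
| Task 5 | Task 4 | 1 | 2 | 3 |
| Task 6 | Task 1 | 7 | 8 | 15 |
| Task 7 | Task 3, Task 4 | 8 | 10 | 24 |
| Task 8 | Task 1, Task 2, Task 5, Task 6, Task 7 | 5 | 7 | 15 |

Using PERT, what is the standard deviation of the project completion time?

te_Task 1 = (1 + 4·2 + 3)/6 = 12/6 = 2; σ²_Task 1 = ((3−1)/6)² = 0.111
te_Task 2 = (12 + 4·14 + 16)/6 = 84/6 = 14; σ²_Task 2 = ((16−12)/6)² = 0.444
te_Task 3 = (2 + 4·5 + 20)/6 = 42/6 = 7; σ²_Task 3 = ((20−2)/6)² = 9.000
te_Task 4 = (4 + 4·9 + 26)/6 = 66/6 = 11; σ²_Task 4 = ((26−4)/6)² = 13.444
te_Task 5 = (1 + 4·2 + 3)/6 = 12/6 = 2; σ²_Task 5 = ((3−1)/6)² = 0.111
te_Task 6 = (7 + 4·8 + 15)/6 = 54/6 = 9; σ²_Task 6 = ((15−7)/6)² = 1.778
te_Task 7 = (8 + 4·10 + 24)/6 = 72/6 = 12; σ²_Task 7 = ((24−8)/6)² = 7.111
te_Task 8 = (5 + 4·7 + 15)/6 = 48/6 = 8; σ²_Task 8 = ((15−5)/6)² = 2.778

Forward pass:
ES_Task 1 = 0; EF_Task 1 = 2
ES_Task 2 = 0; EF_Task 2 = 14
ES_Task 3 = 0; EF_Task 3 = 7
ES_Task 4 = 0; EF_Task 4 = 11
ES_Task 5 = 11; EF_Task 5 = 11+2 = 13
ES_Task 6 = 2; EF_Task 6 = 2+9 = 11
ES_Task 7 = max(EF_Task 3=7, EF_Task 4=11) = 11; EF_Task 7 = 11+12 = 23
ES_Task 8 = max(EF_Task 1=2, EF_Task 2=14, EF_Task 5=13, EF_Task 6=11, EF_Task 7=23) = 23; EF_Task 8 = 23+8 = 31
Expected project duration μ = 31 days. Critical path: Task 4 → Task 7 → Task 8.

Variance along critical path = 13.444 + 7.111 + 2.778 = 23.333
σ = √23.333 = 4.830 days

4.83 days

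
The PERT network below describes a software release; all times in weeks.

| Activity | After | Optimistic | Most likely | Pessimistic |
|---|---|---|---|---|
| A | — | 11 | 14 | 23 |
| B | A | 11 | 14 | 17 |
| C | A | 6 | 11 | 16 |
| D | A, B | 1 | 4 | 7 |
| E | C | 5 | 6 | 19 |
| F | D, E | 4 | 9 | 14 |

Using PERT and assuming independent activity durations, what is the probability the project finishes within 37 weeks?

te_A = (11 + 4·14 + 23)/6 = 90/6 = 15; σ²_A = ((23−11)/6)² = 4.000
te_B = (11 + 4·14 + 17)/6 = 84/6 = 14; σ²_B = ((17−11)/6)² = 1.000
te_C = (6 + 4·11 + 16)/6 = 66/6 = 11; σ²_C = ((16−6)/6)² = 2.778
te_D = (1 + 4·4 + 7)/6 = 24/6 = 4; σ²_D = ((7−1)/6)² = 1.000
te_E = (5 + 4·6 + 19)/6 = 48/6 = 8; σ²_E = ((19−5)/6)² = 5.444
te_F = (4 + 4·9 + 14)/6 = 54/6 = 9; σ²_F = ((14−4)/6)² = 2.778

Forward pass:
ES_A = 0; EF_A = 15
ES_B = 15; EF_B = 15+14 = 29
ES_C = 15; EF_C = 15+11 = 26
ES_D = max(EF_A=15, EF_B=29) = 29; EF_D = 29+4 = 33
ES_E = 26; EF_E = 26+8 = 34
ES_F = max(EF_D=33, EF_E=34) = 34; EF_F = 34+9 = 43
Expected project duration μ = 43 weeks. Critical path: A → C → E → F.

Variance along critical path = 4.000 + 2.778 + 5.444 + 2.778 = 15.000; σ = √15.000 = 3.873 weeks.
Z = (37 − 43) / 3.873 = -1.549
P(T ≤ 37) = Φ(-1.549) ≈ 0.061

0.061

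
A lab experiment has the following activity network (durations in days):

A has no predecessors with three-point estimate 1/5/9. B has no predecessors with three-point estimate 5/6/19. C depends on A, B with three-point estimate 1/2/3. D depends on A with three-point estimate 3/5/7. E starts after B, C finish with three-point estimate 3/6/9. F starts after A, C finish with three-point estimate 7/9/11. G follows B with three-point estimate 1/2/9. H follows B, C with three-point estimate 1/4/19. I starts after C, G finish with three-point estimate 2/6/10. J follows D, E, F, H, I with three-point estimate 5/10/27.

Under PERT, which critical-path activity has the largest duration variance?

J

te_A = (1 + 4·5 + 9)/6 = 30/6 = 5; σ²_A = ((9−1)/6)² = 1.778
te_B = (5 + 4·6 + 19)/6 = 48/6 = 8; σ²_B = ((19−5)/6)² = 5.444
te_C = (1 + 4·2 + 3)/6 = 12/6 = 2; σ²_C = ((3−1)/6)² = 0.111
te_D = (3 + 4·5 + 7)/6 = 30/6 = 5; σ²_D = ((7−3)/6)² = 0.444
te_E = (3 + 4·6 + 9)/6 = 36/6 = 6; σ²_E = ((9−3)/6)² = 1.000
te_F = (7 + 4·9 + 11)/6 = 54/6 = 9; σ²_F = ((11−7)/6)² = 0.444
te_G = (1 + 4·2 + 9)/6 = 18/6 = 3; σ²_G = ((9−1)/6)² = 1.778
te_H = (1 + 4·4 + 19)/6 = 36/6 = 6; σ²_H = ((19−1)/6)² = 9.000
te_I = (2 + 4·6 + 10)/6 = 36/6 = 6; σ²_I = ((10−2)/6)² = 1.778
te_J = (5 + 4·10 + 27)/6 = 72/6 = 12; σ²_J = ((27−5)/6)² = 13.444

Forward pass:
ES_A = 0; EF_A = 5
ES_B = 0; EF_B = 8
ES_C = max(EF_A=5, EF_B=8) = 8; EF_C = 8+2 = 10
ES_D = 5; EF_D = 5+5 = 10
ES_E = max(EF_B=8, EF_C=10) = 10; EF_E = 10+6 = 16
ES_F = max(EF_A=5, EF_C=10) = 10; EF_F = 10+9 = 19
ES_G = 8; EF_G = 8+3 = 11
ES_H = max(EF_B=8, EF_C=10) = 10; EF_H = 10+6 = 16
ES_I = max(EF_C=10, EF_G=11) = 11; EF_I = 11+6 = 17
ES_J = max(EF_D=10, EF_E=16, EF_F=19, EF_H=16, EF_I=17) = 19; EF_J = 19+12 = 31
Expected project duration μ = 31 days. Critical path: B → C → F → J.

Variances on critical path: σ²_B=5.444, σ²_C=0.111, σ²_F=0.444, σ²_J=13.444.
Largest is σ²_J = 13.444.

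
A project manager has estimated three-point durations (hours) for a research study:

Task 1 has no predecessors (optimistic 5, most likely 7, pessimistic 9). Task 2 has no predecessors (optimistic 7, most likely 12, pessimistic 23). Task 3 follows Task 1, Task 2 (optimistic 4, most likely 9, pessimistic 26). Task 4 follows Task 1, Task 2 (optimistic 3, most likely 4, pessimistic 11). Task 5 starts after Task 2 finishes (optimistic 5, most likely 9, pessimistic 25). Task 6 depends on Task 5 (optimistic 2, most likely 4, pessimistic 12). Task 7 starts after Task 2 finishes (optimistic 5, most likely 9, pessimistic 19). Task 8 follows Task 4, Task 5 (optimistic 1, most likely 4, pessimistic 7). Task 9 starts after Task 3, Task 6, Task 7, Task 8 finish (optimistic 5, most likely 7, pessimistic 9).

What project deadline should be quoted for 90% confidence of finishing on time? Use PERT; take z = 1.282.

41.9 hours

te_Task 1 = (5 + 4·7 + 9)/6 = 42/6 = 7; σ²_Task 1 = ((9−5)/6)² = 0.444
te_Task 2 = (7 + 4·12 + 23)/6 = 78/6 = 13; σ²_Task 2 = ((23−7)/6)² = 7.111
te_Task 3 = (4 + 4·9 + 26)/6 = 66/6 = 11; σ²_Task 3 = ((26−4)/6)² = 13.444
te_Task 4 = (3 + 4·4 + 11)/6 = 30/6 = 5; σ²_Task 4 = ((11−3)/6)² = 1.778
te_Task 5 = (5 + 4·9 + 25)/6 = 66/6 = 11; σ²_Task 5 = ((25−5)/6)² = 11.111
te_Task 6 = (2 + 4·4 + 12)/6 = 30/6 = 5; σ²_Task 6 = ((12−2)/6)² = 2.778
te_Task 7 = (5 + 4·9 + 19)/6 = 60/6 = 10; σ²_Task 7 = ((19−5)/6)² = 5.444
te_Task 8 = (1 + 4·4 + 7)/6 = 24/6 = 4; σ²_Task 8 = ((7−1)/6)² = 1.000
te_Task 9 = (5 + 4·7 + 9)/6 = 42/6 = 7; σ²_Task 9 = ((9−5)/6)² = 0.444

Forward pass:
ES_Task 1 = 0; EF_Task 1 = 7
ES_Task 2 = 0; EF_Task 2 = 13
ES_Task 3 = max(EF_Task 1=7, EF_Task 2=13) = 13; EF_Task 3 = 13+11 = 24
ES_Task 4 = max(EF_Task 1=7, EF_Task 2=13) = 13; EF_Task 4 = 13+5 = 18
ES_Task 5 = 13; EF_Task 5 = 13+11 = 24
ES_Task 6 = 24; EF_Task 6 = 24+5 = 29
ES_Task 7 = 13; EF_Task 7 = 13+10 = 23
ES_Task 8 = max(EF_Task 4=18, EF_Task 5=24) = 24; EF_Task 8 = 24+4 = 28
ES_Task 9 = max(EF_Task 3=24, EF_Task 6=29, EF_Task 7=23, EF_Task 8=28) = 29; EF_Task 9 = 29+7 = 36
Expected project duration μ = 36 hours. Critical path: Task 2 → Task 5 → Task 6 → Task 9.

Variance along critical path = 7.111 + 11.111 + 2.778 + 0.444 = 21.444; σ = 4.631 hours.
D = μ + z·σ = 36 + 1.282·4.631 = 41.9 hours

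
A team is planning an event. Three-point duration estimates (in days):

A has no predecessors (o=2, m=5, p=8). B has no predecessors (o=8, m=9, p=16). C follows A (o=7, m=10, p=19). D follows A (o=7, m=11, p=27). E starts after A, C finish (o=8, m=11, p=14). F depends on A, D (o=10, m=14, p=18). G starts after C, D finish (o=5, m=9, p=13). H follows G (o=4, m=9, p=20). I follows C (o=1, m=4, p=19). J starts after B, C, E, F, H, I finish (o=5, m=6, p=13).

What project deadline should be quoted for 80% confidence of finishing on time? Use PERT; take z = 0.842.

48.0 days

te_A = (2 + 4·5 + 8)/6 = 30/6 = 5; σ²_A = ((8−2)/6)² = 1.000
te_B = (8 + 4·9 + 16)/6 = 60/6 = 10; σ²_B = ((16−8)/6)² = 1.778
te_C = (7 + 4·10 + 19)/6 = 66/6 = 11; σ²_C = ((19−7)/6)² = 4.000
te_D = (7 + 4·11 + 27)/6 = 78/6 = 13; σ²_D = ((27−7)/6)² = 11.111
te_E = (8 + 4·11 + 14)/6 = 66/6 = 11; σ²_E = ((14−8)/6)² = 1.000
te_F = (10 + 4·14 + 18)/6 = 84/6 = 14; σ²_F = ((18−10)/6)² = 1.778
te_G = (5 + 4·9 + 13)/6 = 54/6 = 9; σ²_G = ((13−5)/6)² = 1.778
te_H = (4 + 4·9 + 20)/6 = 60/6 = 10; σ²_H = ((20−4)/6)² = 7.111
te_I = (1 + 4·4 + 19)/6 = 36/6 = 6; σ²_I = ((19−1)/6)² = 9.000
te_J = (5 + 4·6 + 13)/6 = 42/6 = 7; σ²_J = ((13−5)/6)² = 1.778

Forward pass:
ES_A = 0; EF_A = 5
ES_B = 0; EF_B = 10
ES_C = 5; EF_C = 5+11 = 16
ES_D = 5; EF_D = 5+13 = 18
ES_E = max(EF_A=5, EF_C=16) = 16; EF_E = 16+11 = 27
ES_F = max(EF_A=5, EF_D=18) = 18; EF_F = 18+14 = 32
ES_G = max(EF_C=16, EF_D=18) = 18; EF_G = 18+9 = 27
ES_H = 27; EF_H = 27+10 = 37
ES_I = 16; EF_I = 16+6 = 22
ES_J = max(EF_B=10, EF_C=16, EF_E=27, EF_F=32, EF_H=37, EF_I=22) = 37; EF_J = 37+7 = 44
Expected project duration μ = 44 days. Critical path: A → D → G → H → J.

Variance along critical path = 1.000 + 11.111 + 1.778 + 7.111 + 1.778 = 22.778; σ = 4.773 days.
D = μ + z·σ = 44 + 0.842·4.773 = 48.0 days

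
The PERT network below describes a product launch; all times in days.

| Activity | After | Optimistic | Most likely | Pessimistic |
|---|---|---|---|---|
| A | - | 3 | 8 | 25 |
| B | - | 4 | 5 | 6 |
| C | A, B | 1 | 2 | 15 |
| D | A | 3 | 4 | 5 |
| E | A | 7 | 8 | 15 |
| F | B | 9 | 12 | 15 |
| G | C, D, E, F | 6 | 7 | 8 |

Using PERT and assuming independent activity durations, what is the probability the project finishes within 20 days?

0.063

te_A = (3 + 4·8 + 25)/6 = 60/6 = 10; σ²_A = ((25−3)/6)² = 13.444
te_B = (4 + 4·5 + 6)/6 = 30/6 = 5; σ²_B = ((6−4)/6)² = 0.111
te_C = (1 + 4·2 + 15)/6 = 24/6 = 4; σ²_C = ((15−1)/6)² = 5.444
te_D = (3 + 4·4 + 5)/6 = 24/6 = 4; σ²_D = ((5−3)/6)² = 0.111
te_E = (7 + 4·8 + 15)/6 = 54/6 = 9; σ²_E = ((15−7)/6)² = 1.778
te_F = (9 + 4·12 + 15)/6 = 72/6 = 12; σ²_F = ((15−9)/6)² = 1.000
te_G = (6 + 4·7 + 8)/6 = 42/6 = 7; σ²_G = ((8−6)/6)² = 0.111

Forward pass:
ES_A = 0; EF_A = 10
ES_B = 0; EF_B = 5
ES_C = max(EF_A=10, EF_B=5) = 10; EF_C = 10+4 = 14
ES_D = 10; EF_D = 10+4 = 14
ES_E = 10; EF_E = 10+9 = 19
ES_F = 5; EF_F = 5+12 = 17
ES_G = max(EF_C=14, EF_D=14, EF_E=19, EF_F=17) = 19; EF_G = 19+7 = 26
Expected project duration μ = 26 days. Critical path: A → E → G.

Variance along critical path = 13.444 + 1.778 + 0.111 = 15.333; σ = √15.333 = 3.916 days.
Z = (20 − 26) / 3.916 = -1.532
P(T ≤ 20) = Φ(-1.532) ≈ 0.063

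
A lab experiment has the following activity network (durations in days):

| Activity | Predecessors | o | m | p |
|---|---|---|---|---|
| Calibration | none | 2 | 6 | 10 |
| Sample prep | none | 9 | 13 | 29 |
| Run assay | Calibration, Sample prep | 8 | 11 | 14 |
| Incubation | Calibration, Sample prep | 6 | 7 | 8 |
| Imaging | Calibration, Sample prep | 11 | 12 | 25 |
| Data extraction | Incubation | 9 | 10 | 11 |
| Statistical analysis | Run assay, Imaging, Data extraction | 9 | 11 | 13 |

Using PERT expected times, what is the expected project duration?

te_Calibration = (2 + 4·6 + 10)/6 = 36/6 = 6
te_Sample prep = (9 + 4·13 + 29)/6 = 90/6 = 15
te_Run assay = (8 + 4·11 + 14)/6 = 66/6 = 11
te_Incubation = (6 + 4·7 + 8)/6 = 42/6 = 7
te_Imaging = (11 + 4·12 + 25)/6 = 84/6 = 14
te_Data extraction = (9 + 4·10 + 11)/6 = 60/6 = 10
te_Statistical analysis = (9 + 4·11 + 13)/6 = 66/6 = 11

Forward pass:
ES_Calibration = 0; EF_Calibration = 6
ES_Sample prep = 0; EF_Sample prep = 15
ES_Run assay = max(EF_Calibration=6, EF_Sample prep=15) = 15; EF_Run assay = 15+11 = 26
ES_Incubation = max(EF_Calibration=6, EF_Sample prep=15) = 15; EF_Incubation = 15+7 = 22
ES_Imaging = max(EF_Calibration=6, EF_Sample prep=15) = 15; EF_Imaging = 15+14 = 29
ES_Data extraction = 22; EF_Data extraction = 22+10 = 32
ES_Statistical analysis = max(EF_Run assay=26, EF_Imaging=29, EF_Data extraction=32) = 32; EF_Statistical analysis = 32+11 = 43
Expected project duration μ = 43 days. Critical path: Sample prep → Incubation → Data extraction → Statistical analysis.

43 days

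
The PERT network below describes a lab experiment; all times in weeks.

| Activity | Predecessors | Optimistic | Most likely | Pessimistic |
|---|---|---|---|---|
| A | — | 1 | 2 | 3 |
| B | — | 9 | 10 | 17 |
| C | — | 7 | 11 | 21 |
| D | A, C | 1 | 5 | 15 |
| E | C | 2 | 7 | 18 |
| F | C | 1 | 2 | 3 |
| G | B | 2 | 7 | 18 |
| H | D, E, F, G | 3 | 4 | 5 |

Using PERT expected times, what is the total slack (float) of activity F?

te_A = (1 + 4·2 + 3)/6 = 12/6 = 2
te_B = (9 + 4·10 + 17)/6 = 66/6 = 11
te_C = (7 + 4·11 + 21)/6 = 72/6 = 12
te_D = (1 + 4·5 + 15)/6 = 36/6 = 6
te_E = (2 + 4·7 + 18)/6 = 48/6 = 8
te_F = (1 + 4·2 + 3)/6 = 12/6 = 2
te_G = (2 + 4·7 + 18)/6 = 48/6 = 8
te_H = (3 + 4·4 + 5)/6 = 24/6 = 4

Forward pass:
ES_A = 0; EF_A = 2
ES_B = 0; EF_B = 11
ES_C = 0; EF_C = 12
ES_D = max(EF_A=2, EF_C=12) = 12; EF_D = 12+6 = 18
ES_E = 12; EF_E = 12+8 = 20
ES_F = 12; EF_F = 12+2 = 14
ES_G = 11; EF_G = 11+8 = 19
ES_H = max(EF_D=18, EF_E=20, EF_F=14, EF_G=19) = 20; EF_H = 20+4 = 24
Expected project duration μ = 24 weeks. Critical path: C → E → H.

Backward pass:
LF_H = 24; LS_H = 24−4 = 20
LF_G = LS_H = 20; LS_G = 20−8 = 12
LF_F = LS_H = 20; LS_F = 20−2 = 18
LF_E = LS_H = 20; LS_E = 20−8 = 12
LF_D = LS_H = 20; LS_D = 20−6 = 14
LF_C = min(LS_D=14, LS_E=12, LS_F=18) = 12; LS_C = 12−12 = 0
LF_B = LS_G = 12; LS_B = 12−11 = 1
LF_A = LS_D = 14; LS_A = 14−2 = 12
Slack_F = LS_F − ES_F = 18 − 12 = 6

6 weeks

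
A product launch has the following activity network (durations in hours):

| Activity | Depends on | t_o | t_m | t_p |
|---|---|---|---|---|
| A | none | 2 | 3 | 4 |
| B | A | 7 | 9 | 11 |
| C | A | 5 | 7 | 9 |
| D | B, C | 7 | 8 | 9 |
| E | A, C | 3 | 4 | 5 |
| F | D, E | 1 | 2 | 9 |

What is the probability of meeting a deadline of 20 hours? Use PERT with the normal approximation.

0.028

te_A = (2 + 4·3 + 4)/6 = 18/6 = 3; σ²_A = ((4−2)/6)² = 0.111
te_B = (7 + 4·9 + 11)/6 = 54/6 = 9; σ²_B = ((11−7)/6)² = 0.444
te_C = (5 + 4·7 + 9)/6 = 42/6 = 7; σ²_C = ((9−5)/6)² = 0.444
te_D = (7 + 4·8 + 9)/6 = 48/6 = 8; σ²_D = ((9−7)/6)² = 0.111
te_E = (3 + 4·4 + 5)/6 = 24/6 = 4; σ²_E = ((5−3)/6)² = 0.111
te_F = (1 + 4·2 + 9)/6 = 18/6 = 3; σ²_F = ((9−1)/6)² = 1.778

Forward pass:
ES_A = 0; EF_A = 3
ES_B = 3; EF_B = 3+9 = 12
ES_C = 3; EF_C = 3+7 = 10
ES_D = max(EF_B=12, EF_C=10) = 12; EF_D = 12+8 = 20
ES_E = max(EF_A=3, EF_C=10) = 10; EF_E = 10+4 = 14
ES_F = max(EF_D=20, EF_E=14) = 20; EF_F = 20+3 = 23
Expected project duration μ = 23 hours. Critical path: A → B → D → F.

Variance along critical path = 0.111 + 0.444 + 0.111 + 1.778 = 2.444; σ = √2.444 = 1.563 hours.
Z = (20 − 23) / 1.563 = -1.919
P(T ≤ 20) = Φ(-1.919) ≈ 0.028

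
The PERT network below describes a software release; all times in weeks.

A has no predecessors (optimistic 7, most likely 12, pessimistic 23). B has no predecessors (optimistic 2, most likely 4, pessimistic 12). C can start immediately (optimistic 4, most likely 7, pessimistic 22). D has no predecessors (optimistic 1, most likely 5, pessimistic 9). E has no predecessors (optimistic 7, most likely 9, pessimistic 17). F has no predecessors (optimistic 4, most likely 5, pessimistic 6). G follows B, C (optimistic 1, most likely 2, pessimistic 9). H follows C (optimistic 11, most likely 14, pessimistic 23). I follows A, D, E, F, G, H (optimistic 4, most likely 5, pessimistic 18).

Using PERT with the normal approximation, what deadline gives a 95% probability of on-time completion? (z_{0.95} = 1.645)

38.1 weeks

te_A = (7 + 4·12 + 23)/6 = 78/6 = 13; σ²_A = ((23−7)/6)² = 7.111
te_B = (2 + 4·4 + 12)/6 = 30/6 = 5; σ²_B = ((12−2)/6)² = 2.778
te_C = (4 + 4·7 + 22)/6 = 54/6 = 9; σ²_C = ((22−4)/6)² = 9.000
te_D = (1 + 4·5 + 9)/6 = 30/6 = 5; σ²_D = ((9−1)/6)² = 1.778
te_E = (7 + 4·9 + 17)/6 = 60/6 = 10; σ²_E = ((17−7)/6)² = 2.778
te_F = (4 + 4·5 + 6)/6 = 30/6 = 5; σ²_F = ((6−4)/6)² = 0.111
te_G = (1 + 4·2 + 9)/6 = 18/6 = 3; σ²_G = ((9−1)/6)² = 1.778
te_H = (11 + 4·14 + 23)/6 = 90/6 = 15; σ²_H = ((23−11)/6)² = 4.000
te_I = (4 + 4·5 + 18)/6 = 42/6 = 7; σ²_I = ((18−4)/6)² = 5.444

Forward pass:
ES_A = 0; EF_A = 13
ES_B = 0; EF_B = 5
ES_C = 0; EF_C = 9
ES_D = 0; EF_D = 5
ES_E = 0; EF_E = 10
ES_F = 0; EF_F = 5
ES_G = max(EF_B=5, EF_C=9) = 9; EF_G = 9+3 = 12
ES_H = 9; EF_H = 9+15 = 24
ES_I = max(EF_A=13, EF_D=5, EF_E=10, EF_F=5, EF_G=12, EF_H=24) = 24; EF_I = 24+7 = 31
Expected project duration μ = 31 weeks. Critical path: C → H → I.

Variance along critical path = 9.000 + 4.000 + 5.444 = 18.444; σ = 4.295 weeks.
D = μ + z·σ = 31 + 1.645·4.295 = 38.1 weeks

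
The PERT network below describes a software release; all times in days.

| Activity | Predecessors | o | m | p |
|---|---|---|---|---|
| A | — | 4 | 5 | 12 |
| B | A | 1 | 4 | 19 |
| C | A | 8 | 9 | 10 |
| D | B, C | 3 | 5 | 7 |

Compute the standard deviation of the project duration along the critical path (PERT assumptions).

1.53 days

te_A = (4 + 4·5 + 12)/6 = 36/6 = 6; σ²_A = ((12−4)/6)² = 1.778
te_B = (1 + 4·4 + 19)/6 = 36/6 = 6; σ²_B = ((19−1)/6)² = 9.000
te_C = (8 + 4·9 + 10)/6 = 54/6 = 9; σ²_C = ((10−8)/6)² = 0.111
te_D = (3 + 4·5 + 7)/6 = 30/6 = 5; σ²_D = ((7−3)/6)² = 0.444

Forward pass:
ES_A = 0; EF_A = 6
ES_B = 6; EF_B = 6+6 = 12
ES_C = 6; EF_C = 6+9 = 15
ES_D = max(EF_B=12, EF_C=15) = 15; EF_D = 15+5 = 20
Expected project duration μ = 20 days. Critical path: A → C → D.

Variance along critical path = 1.778 + 0.111 + 0.444 = 2.333
σ = √2.333 = 1.528 days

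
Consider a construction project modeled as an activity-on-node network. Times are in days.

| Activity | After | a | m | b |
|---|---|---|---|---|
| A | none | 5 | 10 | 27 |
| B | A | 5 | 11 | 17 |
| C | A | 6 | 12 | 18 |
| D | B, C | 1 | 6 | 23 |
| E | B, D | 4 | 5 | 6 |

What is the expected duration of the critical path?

37 days

te_A = (5 + 4·10 + 27)/6 = 72/6 = 12
te_B = (5 + 4·11 + 17)/6 = 66/6 = 11
te_C = (6 + 4·12 + 18)/6 = 72/6 = 12
te_D = (1 + 4·6 + 23)/6 = 48/6 = 8
te_E = (4 + 4·5 + 6)/6 = 30/6 = 5

Forward pass:
ES_A = 0; EF_A = 12
ES_B = 12; EF_B = 12+11 = 23
ES_C = 12; EF_C = 12+12 = 24
ES_D = max(EF_B=23, EF_C=24) = 24; EF_D = 24+8 = 32
ES_E = max(EF_B=23, EF_D=32) = 32; EF_E = 32+5 = 37
Expected project duration μ = 37 days. Critical path: A → C → D → E.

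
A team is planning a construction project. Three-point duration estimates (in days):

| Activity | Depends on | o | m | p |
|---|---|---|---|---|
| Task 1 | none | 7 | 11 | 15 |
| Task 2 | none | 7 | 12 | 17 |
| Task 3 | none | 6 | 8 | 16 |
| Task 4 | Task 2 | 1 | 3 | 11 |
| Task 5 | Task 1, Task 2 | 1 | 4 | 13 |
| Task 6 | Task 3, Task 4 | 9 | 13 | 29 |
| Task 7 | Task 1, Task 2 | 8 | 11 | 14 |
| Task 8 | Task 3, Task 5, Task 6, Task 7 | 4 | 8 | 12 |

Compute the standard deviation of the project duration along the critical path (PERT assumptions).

te_Task 1 = (7 + 4·11 + 15)/6 = 66/6 = 11; σ²_Task 1 = ((15−7)/6)² = 1.778
te_Task 2 = (7 + 4·12 + 17)/6 = 72/6 = 12; σ²_Task 2 = ((17−7)/6)² = 2.778
te_Task 3 = (6 + 4·8 + 16)/6 = 54/6 = 9; σ²_Task 3 = ((16−6)/6)² = 2.778
te_Task 4 = (1 + 4·3 + 11)/6 = 24/6 = 4; σ²_Task 4 = ((11−1)/6)² = 2.778
te_Task 5 = (1 + 4·4 + 13)/6 = 30/6 = 5; σ²_Task 5 = ((13−1)/6)² = 4.000
te_Task 6 = (9 + 4·13 + 29)/6 = 90/6 = 15; σ²_Task 6 = ((29−9)/6)² = 11.111
te_Task 7 = (8 + 4·11 + 14)/6 = 66/6 = 11; σ²_Task 7 = ((14−8)/6)² = 1.000
te_Task 8 = (4 + 4·8 + 12)/6 = 48/6 = 8; σ²_Task 8 = ((12−4)/6)² = 1.778

Forward pass:
ES_Task 1 = 0; EF_Task 1 = 11
ES_Task 2 = 0; EF_Task 2 = 12
ES_Task 3 = 0; EF_Task 3 = 9
ES_Task 4 = 12; EF_Task 4 = 12+4 = 16
ES_Task 5 = max(EF_Task 1=11, EF_Task 2=12) = 12; EF_Task 5 = 12+5 = 17
ES_Task 6 = max(EF_Task 3=9, EF_Task 4=16) = 16; EF_Task 6 = 16+15 = 31
ES_Task 7 = max(EF_Task 1=11, EF_Task 2=12) = 12; EF_Task 7 = 12+11 = 23
ES_Task 8 = max(EF_Task 3=9, EF_Task 5=17, EF_Task 6=31, EF_Task 7=23) = 31; EF_Task 8 = 31+8 = 39
Expected project duration μ = 39 days. Critical path: Task 2 → Task 4 → Task 6 → Task 8.

Variance along critical path = 2.778 + 2.778 + 11.111 + 1.778 = 18.444
σ = √18.444 = 4.295 days

4.29 days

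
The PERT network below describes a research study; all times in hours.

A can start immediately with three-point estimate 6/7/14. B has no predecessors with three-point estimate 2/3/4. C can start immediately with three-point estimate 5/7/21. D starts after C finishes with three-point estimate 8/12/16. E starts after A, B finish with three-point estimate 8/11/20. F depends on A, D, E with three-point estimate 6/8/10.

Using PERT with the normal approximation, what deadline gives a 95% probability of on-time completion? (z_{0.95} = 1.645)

te_A = (6 + 4·7 + 14)/6 = 48/6 = 8; σ²_A = ((14−6)/6)² = 1.778
te_B = (2 + 4·3 + 4)/6 = 18/6 = 3; σ²_B = ((4−2)/6)² = 0.111
te_C = (5 + 4·7 + 21)/6 = 54/6 = 9; σ²_C = ((21−5)/6)² = 7.111
te_D = (8 + 4·12 + 16)/6 = 72/6 = 12; σ²_D = ((16−8)/6)² = 1.778
te_E = (8 + 4·11 + 20)/6 = 72/6 = 12; σ²_E = ((20−8)/6)² = 4.000
te_F = (6 + 4·8 + 10)/6 = 48/6 = 8; σ²_F = ((10−6)/6)² = 0.444

Forward pass:
ES_A = 0; EF_A = 8
ES_B = 0; EF_B = 3
ES_C = 0; EF_C = 9
ES_D = 9; EF_D = 9+12 = 21
ES_E = max(EF_A=8, EF_B=3) = 8; EF_E = 8+12 = 20
ES_F = max(EF_A=8, EF_D=21, EF_E=20) = 21; EF_F = 21+8 = 29
Expected project duration μ = 29 hours. Critical path: C → D → F.

Variance along critical path = 7.111 + 1.778 + 0.444 = 9.333; σ = 3.055 hours.
D = μ + z·σ = 29 + 1.645·3.055 = 34.0 hours

34.0 hours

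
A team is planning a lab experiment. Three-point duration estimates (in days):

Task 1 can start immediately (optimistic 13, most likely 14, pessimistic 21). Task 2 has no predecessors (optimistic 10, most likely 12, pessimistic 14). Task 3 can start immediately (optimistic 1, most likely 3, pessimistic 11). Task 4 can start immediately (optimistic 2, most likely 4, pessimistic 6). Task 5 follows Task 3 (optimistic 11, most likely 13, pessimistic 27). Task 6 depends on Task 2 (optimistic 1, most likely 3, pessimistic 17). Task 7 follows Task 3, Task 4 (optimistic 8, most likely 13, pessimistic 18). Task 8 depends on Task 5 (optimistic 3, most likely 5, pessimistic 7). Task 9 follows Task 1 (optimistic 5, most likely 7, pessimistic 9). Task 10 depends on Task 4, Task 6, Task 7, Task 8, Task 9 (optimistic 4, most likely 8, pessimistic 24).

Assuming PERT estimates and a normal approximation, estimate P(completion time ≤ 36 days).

0.667

te_Task 1 = (13 + 4·14 + 21)/6 = 90/6 = 15; σ²_Task 1 = ((21−13)/6)² = 1.778
te_Task 2 = (10 + 4·12 + 14)/6 = 72/6 = 12; σ²_Task 2 = ((14−10)/6)² = 0.444
te_Task 3 = (1 + 4·3 + 11)/6 = 24/6 = 4; σ²_Task 3 = ((11−1)/6)² = 2.778
te_Task 4 = (2 + 4·4 + 6)/6 = 24/6 = 4; σ²_Task 4 = ((6−2)/6)² = 0.444
te_Task 5 = (11 + 4·13 + 27)/6 = 90/6 = 15; σ²_Task 5 = ((27−11)/6)² = 7.111
te_Task 6 = (1 + 4·3 + 17)/6 = 30/6 = 5; σ²_Task 6 = ((17−1)/6)² = 7.111
te_Task 7 = (8 + 4·13 + 18)/6 = 78/6 = 13; σ²_Task 7 = ((18−8)/6)² = 2.778
te_Task 8 = (3 + 4·5 + 7)/6 = 30/6 = 5; σ²_Task 8 = ((7−3)/6)² = 0.444
te_Task 9 = (5 + 4·7 + 9)/6 = 42/6 = 7; σ²_Task 9 = ((9−5)/6)² = 0.444
te_Task 10 = (4 + 4·8 + 24)/6 = 60/6 = 10; σ²_Task 10 = ((24−4)/6)² = 11.111

Forward pass:
ES_Task 1 = 0; EF_Task 1 = 15
ES_Task 2 = 0; EF_Task 2 = 12
ES_Task 3 = 0; EF_Task 3 = 4
ES_Task 4 = 0; EF_Task 4 = 4
ES_Task 5 = 4; EF_Task 5 = 4+15 = 19
ES_Task 6 = 12; EF_Task 6 = 12+5 = 17
ES_Task 7 = max(EF_Task 3=4, EF_Task 4=4) = 4; EF_Task 7 = 4+13 = 17
ES_Task 8 = 19; EF_Task 8 = 19+5 = 24
ES_Task 9 = 15; EF_Task 9 = 15+7 = 22
ES_Task 10 = max(EF_Task 4=4, EF_Task 6=17, EF_Task 7=17, EF_Task 8=24, EF_Task 9=22) = 24; EF_Task 10 = 24+10 = 34
Expected project duration μ = 34 days. Critical path: Task 3 → Task 5 → Task 8 → Task 10.

Variance along critical path = 2.778 + 7.111 + 0.444 + 11.111 = 21.444; σ = √21.444 = 4.631 days.
Z = (36 − 34) / 4.631 = 0.432
P(T ≤ 36) = Φ(0.432) ≈ 0.667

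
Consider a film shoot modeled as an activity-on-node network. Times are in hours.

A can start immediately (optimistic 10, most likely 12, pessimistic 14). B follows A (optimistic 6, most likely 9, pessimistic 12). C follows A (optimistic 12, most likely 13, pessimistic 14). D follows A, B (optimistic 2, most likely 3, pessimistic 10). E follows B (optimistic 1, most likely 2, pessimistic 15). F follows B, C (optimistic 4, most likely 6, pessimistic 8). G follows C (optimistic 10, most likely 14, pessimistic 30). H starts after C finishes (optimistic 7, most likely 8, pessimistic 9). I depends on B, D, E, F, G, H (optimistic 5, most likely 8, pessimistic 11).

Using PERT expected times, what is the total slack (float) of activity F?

10 hours

te_A = (10 + 4·12 + 14)/6 = 72/6 = 12
te_B = (6 + 4·9 + 12)/6 = 54/6 = 9
te_C = (12 + 4·13 + 14)/6 = 78/6 = 13
te_D = (2 + 4·3 + 10)/6 = 24/6 = 4
te_E = (1 + 4·2 + 15)/6 = 24/6 = 4
te_F = (4 + 4·6 + 8)/6 = 36/6 = 6
te_G = (10 + 4·14 + 30)/6 = 96/6 = 16
te_H = (7 + 4·8 + 9)/6 = 48/6 = 8
te_I = (5 + 4·8 + 11)/6 = 48/6 = 8

Forward pass:
ES_A = 0; EF_A = 12
ES_B = 12; EF_B = 12+9 = 21
ES_C = 12; EF_C = 12+13 = 25
ES_D = max(EF_A=12, EF_B=21) = 21; EF_D = 21+4 = 25
ES_E = 21; EF_E = 21+4 = 25
ES_F = max(EF_B=21, EF_C=25) = 25; EF_F = 25+6 = 31
ES_G = 25; EF_G = 25+16 = 41
ES_H = 25; EF_H = 25+8 = 33
ES_I = max(EF_B=21, EF_D=25, EF_E=25, EF_F=31, EF_G=41, EF_H=33) = 41; EF_I = 41+8 = 49
Expected project duration μ = 49 hours. Critical path: A → C → G → I.

Backward pass:
LF_I = 49; LS_I = 49−8 = 41
LF_H = LS_I = 41; LS_H = 41−8 = 33
LF_G = LS_I = 41; LS_G = 41−16 = 25
LF_F = LS_I = 41; LS_F = 41−6 = 35
LF_E = LS_I = 41; LS_E = 41−4 = 37
LF_D = LS_I = 41; LS_D = 41−4 = 37
LF_C = min(LS_F=35, LS_G=25, LS_H=33) = 25; LS_C = 25−13 = 12
LF_B = min(LS_D=37, LS_E=37, LS_F=35, LS_I=41) = 35; LS_B = 35−9 = 26
LF_A = min(LS_B=26, LS_C=12, LS_D=37) = 12; LS_A = 12−12 = 0
Slack_F = LS_F − ES_F = 35 − 25 = 10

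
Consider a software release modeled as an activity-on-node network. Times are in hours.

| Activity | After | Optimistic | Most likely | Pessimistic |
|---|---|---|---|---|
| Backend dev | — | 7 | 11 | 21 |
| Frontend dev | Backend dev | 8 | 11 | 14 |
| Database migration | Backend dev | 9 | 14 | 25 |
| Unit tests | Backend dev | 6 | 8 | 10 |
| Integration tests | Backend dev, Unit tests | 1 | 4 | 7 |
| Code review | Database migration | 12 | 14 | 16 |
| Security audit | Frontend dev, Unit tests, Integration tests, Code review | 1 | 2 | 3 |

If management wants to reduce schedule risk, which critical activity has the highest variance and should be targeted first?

Database migration

te_Backend dev = (7 + 4·11 + 21)/6 = 72/6 = 12; σ²_Backend dev = ((21−7)/6)² = 5.444
te_Frontend dev = (8 + 4·11 + 14)/6 = 66/6 = 11; σ²_Frontend dev = ((14−8)/6)² = 1.000
te_Database migration = (9 + 4·14 + 25)/6 = 90/6 = 15; σ²_Database migration = ((25−9)/6)² = 7.111
te_Unit tests = (6 + 4·8 + 10)/6 = 48/6 = 8; σ²_Unit tests = ((10−6)/6)² = 0.444
te_Integration tests = (1 + 4·4 + 7)/6 = 24/6 = 4; σ²_Integration tests = ((7−1)/6)² = 1.000
te_Code review = (12 + 4·14 + 16)/6 = 84/6 = 14; σ²_Code review = ((16−12)/6)² = 0.444
te_Security audit = (1 + 4·2 + 3)/6 = 12/6 = 2; σ²_Security audit = ((3−1)/6)² = 0.111

Forward pass:
ES_Backend dev = 0; EF_Backend dev = 12
ES_Frontend dev = 12; EF_Frontend dev = 12+11 = 23
ES_Database migration = 12; EF_Database migration = 12+15 = 27
ES_Unit tests = 12; EF_Unit tests = 12+8 = 20
ES_Integration tests = max(EF_Backend dev=12, EF_Unit tests=20) = 20; EF_Integration tests = 20+4 = 24
ES_Code review = 27; EF_Code review = 27+14 = 41
ES_Security audit = max(EF_Frontend dev=23, EF_Unit tests=20, EF_Integration tests=24, EF_Code review=41) = 41; EF_Security audit = 41+2 = 43
Expected project duration μ = 43 hours. Critical path: Backend dev → Database migration → Code review → Security audit.

Variances on critical path: σ²_Backend dev=5.444, σ²_Database migration=7.111, σ²_Code review=0.444, σ²_Security audit=0.111.
Largest is σ²_Database migration = 7.111.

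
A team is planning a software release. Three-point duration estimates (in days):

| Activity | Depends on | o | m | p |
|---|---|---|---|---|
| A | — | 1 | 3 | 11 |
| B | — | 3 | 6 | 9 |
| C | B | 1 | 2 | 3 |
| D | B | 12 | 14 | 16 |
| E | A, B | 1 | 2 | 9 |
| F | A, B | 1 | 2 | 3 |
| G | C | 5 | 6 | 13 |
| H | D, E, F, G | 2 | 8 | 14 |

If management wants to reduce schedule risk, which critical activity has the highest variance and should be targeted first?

te_A = (1 + 4·3 + 11)/6 = 24/6 = 4; σ²_A = ((11−1)/6)² = 2.778
te_B = (3 + 4·6 + 9)/6 = 36/6 = 6; σ²_B = ((9−3)/6)² = 1.000
te_C = (1 + 4·2 + 3)/6 = 12/6 = 2; σ²_C = ((3−1)/6)² = 0.111
te_D = (12 + 4·14 + 16)/6 = 84/6 = 14; σ²_D = ((16−12)/6)² = 0.444
te_E = (1 + 4·2 + 9)/6 = 18/6 = 3; σ²_E = ((9−1)/6)² = 1.778
te_F = (1 + 4·2 + 3)/6 = 12/6 = 2; σ²_F = ((3−1)/6)² = 0.111
te_G = (5 + 4·6 + 13)/6 = 42/6 = 7; σ²_G = ((13−5)/6)² = 1.778
te_H = (2 + 4·8 + 14)/6 = 48/6 = 8; σ²_H = ((14−2)/6)² = 4.000

Forward pass:
ES_A = 0; EF_A = 4
ES_B = 0; EF_B = 6
ES_C = 6; EF_C = 6+2 = 8
ES_D = 6; EF_D = 6+14 = 20
ES_E = max(EF_A=4, EF_B=6) = 6; EF_E = 6+3 = 9
ES_F = max(EF_A=4, EF_B=6) = 6; EF_F = 6+2 = 8
ES_G = 8; EF_G = 8+7 = 15
ES_H = max(EF_D=20, EF_E=9, EF_F=8, EF_G=15) = 20; EF_H = 20+8 = 28
Expected project duration μ = 28 days. Critical path: B → D → H.

Variances on critical path: σ²_B=1.000, σ²_D=0.444, σ²_H=4.000.
Largest is σ²_H = 4.000.

H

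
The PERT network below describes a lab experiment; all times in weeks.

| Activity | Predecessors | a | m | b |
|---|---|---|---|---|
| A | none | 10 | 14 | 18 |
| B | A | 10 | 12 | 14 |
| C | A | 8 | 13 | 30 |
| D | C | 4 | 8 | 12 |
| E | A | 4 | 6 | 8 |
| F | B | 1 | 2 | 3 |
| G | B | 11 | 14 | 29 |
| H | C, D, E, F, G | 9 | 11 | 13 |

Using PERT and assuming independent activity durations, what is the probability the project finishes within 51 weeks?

0.279

te_A = (10 + 4·14 + 18)/6 = 84/6 = 14; σ²_A = ((18−10)/6)² = 1.778
te_B = (10 + 4·12 + 14)/6 = 72/6 = 12; σ²_B = ((14−10)/6)² = 0.444
te_C = (8 + 4·13 + 30)/6 = 90/6 = 15; σ²_C = ((30−8)/6)² = 13.444
te_D = (4 + 4·8 + 12)/6 = 48/6 = 8; σ²_D = ((12−4)/6)² = 1.778
te_E = (4 + 4·6 + 8)/6 = 36/6 = 6; σ²_E = ((8−4)/6)² = 0.444
te_F = (1 + 4·2 + 3)/6 = 12/6 = 2; σ²_F = ((3−1)/6)² = 0.111
te_G = (11 + 4·14 + 29)/6 = 96/6 = 16; σ²_G = ((29−11)/6)² = 9.000
te_H = (9 + 4·11 + 13)/6 = 66/6 = 11; σ²_H = ((13−9)/6)² = 0.444

Forward pass:
ES_A = 0; EF_A = 14
ES_B = 14; EF_B = 14+12 = 26
ES_C = 14; EF_C = 14+15 = 29
ES_D = 29; EF_D = 29+8 = 37
ES_E = 14; EF_E = 14+6 = 20
ES_F = 26; EF_F = 26+2 = 28
ES_G = 26; EF_G = 26+16 = 42
ES_H = max(EF_C=29, EF_D=37, EF_E=20, EF_F=28, EF_G=42) = 42; EF_H = 42+11 = 53
Expected project duration μ = 53 weeks. Critical path: A → B → G → H.

Variance along critical path = 1.778 + 0.444 + 9.000 + 0.444 = 11.667; σ = √11.667 = 3.416 weeks.
Z = (51 − 53) / 3.416 = -0.586
P(T ≤ 51) = Φ(-0.586) ≈ 0.279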